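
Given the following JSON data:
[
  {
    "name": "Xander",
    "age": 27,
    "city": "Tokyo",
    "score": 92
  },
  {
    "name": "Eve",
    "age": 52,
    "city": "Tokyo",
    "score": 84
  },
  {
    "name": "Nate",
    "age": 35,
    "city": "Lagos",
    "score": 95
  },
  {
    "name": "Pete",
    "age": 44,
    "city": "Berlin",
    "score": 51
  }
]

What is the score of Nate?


Looking up record where name = Nate
Record index: 2
Field 'score' = 95

ANSWER: 95


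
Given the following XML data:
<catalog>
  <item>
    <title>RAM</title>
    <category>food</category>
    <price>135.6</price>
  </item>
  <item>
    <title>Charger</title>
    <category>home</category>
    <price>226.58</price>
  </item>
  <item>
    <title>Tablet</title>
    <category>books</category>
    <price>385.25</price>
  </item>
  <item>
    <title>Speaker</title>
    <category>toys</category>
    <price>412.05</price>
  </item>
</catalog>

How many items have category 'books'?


Scanning <item> elements for <category>books</category>:
  Item 3: Tablet -> MATCH
Count: 1

ANSWER: 1


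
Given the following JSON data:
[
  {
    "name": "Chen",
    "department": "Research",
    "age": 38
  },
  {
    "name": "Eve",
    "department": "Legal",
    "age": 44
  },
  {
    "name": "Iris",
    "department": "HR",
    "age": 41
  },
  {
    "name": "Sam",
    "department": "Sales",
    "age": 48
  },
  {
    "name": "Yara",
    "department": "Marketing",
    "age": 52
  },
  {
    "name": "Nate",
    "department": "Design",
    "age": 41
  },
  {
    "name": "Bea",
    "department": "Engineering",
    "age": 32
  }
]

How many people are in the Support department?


Scanning records for department = Support
  No matches found
Count: 0

ANSWER: 0


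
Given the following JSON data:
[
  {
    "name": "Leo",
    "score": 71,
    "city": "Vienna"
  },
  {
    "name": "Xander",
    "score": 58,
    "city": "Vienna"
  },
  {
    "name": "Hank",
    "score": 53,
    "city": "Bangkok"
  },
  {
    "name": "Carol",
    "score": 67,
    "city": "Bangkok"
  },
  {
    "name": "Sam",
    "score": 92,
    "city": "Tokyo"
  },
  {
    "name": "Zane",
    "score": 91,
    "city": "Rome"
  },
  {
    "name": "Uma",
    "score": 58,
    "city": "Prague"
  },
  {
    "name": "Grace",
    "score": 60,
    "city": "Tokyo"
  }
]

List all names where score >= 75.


Filtering records where score >= 75:
  Leo (score=71) -> no
  Xander (score=58) -> no
  Hank (score=53) -> no
  Carol (score=67) -> no
  Sam (score=92) -> YES
  Zane (score=91) -> YES
  Uma (score=58) -> no
  Grace (score=60) -> no


ANSWER: Sam, Zane


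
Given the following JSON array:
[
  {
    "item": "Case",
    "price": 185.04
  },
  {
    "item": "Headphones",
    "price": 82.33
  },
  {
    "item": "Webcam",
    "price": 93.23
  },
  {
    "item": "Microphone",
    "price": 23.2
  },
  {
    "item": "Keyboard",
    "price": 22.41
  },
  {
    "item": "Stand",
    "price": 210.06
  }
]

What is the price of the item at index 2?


Array index 2 -> Webcam
price = 93.23

ANSWER: 93.23


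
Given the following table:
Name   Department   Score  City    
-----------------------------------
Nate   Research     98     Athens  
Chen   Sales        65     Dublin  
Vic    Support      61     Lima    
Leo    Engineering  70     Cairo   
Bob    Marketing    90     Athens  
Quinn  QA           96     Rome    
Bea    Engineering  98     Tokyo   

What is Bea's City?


Row 7: Bea
City = Tokyo

ANSWER: Tokyo


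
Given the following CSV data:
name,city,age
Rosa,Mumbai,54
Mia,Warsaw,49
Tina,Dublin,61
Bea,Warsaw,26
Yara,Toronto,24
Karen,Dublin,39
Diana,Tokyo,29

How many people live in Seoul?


Scanning city column for 'Seoul':
Total matches: 0

ANSWER: 0


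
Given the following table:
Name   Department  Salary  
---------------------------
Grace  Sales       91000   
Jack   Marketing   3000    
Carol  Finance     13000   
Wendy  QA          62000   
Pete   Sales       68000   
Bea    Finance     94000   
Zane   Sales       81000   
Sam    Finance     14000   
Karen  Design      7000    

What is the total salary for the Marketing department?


Marketing department members:
  Jack: 3000
Total = 3000 = 3000

ANSWER: 3000


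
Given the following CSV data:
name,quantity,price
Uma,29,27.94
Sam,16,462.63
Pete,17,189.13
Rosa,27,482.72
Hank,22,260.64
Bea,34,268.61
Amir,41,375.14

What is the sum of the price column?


Values in 'price' column:
  Row 1: 27.94
  Row 2: 462.63
  Row 3: 189.13
  Row 4: 482.72
  Row 5: 260.64
  Row 6: 268.61
  Row 7: 375.14
Sum = 27.94 + 462.63 + 189.13 + 482.72 + 260.64 + 268.61 + 375.14 = 2066.81

ANSWER: 2066.81


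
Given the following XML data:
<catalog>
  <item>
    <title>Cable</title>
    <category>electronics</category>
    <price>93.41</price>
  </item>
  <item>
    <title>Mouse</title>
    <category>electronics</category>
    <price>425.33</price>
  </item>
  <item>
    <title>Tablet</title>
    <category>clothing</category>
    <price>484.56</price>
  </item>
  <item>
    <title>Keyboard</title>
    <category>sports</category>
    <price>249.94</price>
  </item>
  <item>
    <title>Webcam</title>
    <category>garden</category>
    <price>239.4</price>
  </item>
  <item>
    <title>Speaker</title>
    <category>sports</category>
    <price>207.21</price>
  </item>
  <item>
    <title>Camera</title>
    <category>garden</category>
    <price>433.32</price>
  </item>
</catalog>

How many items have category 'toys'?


Scanning <item> elements for <category>toys</category>:
Count: 0

ANSWER: 0


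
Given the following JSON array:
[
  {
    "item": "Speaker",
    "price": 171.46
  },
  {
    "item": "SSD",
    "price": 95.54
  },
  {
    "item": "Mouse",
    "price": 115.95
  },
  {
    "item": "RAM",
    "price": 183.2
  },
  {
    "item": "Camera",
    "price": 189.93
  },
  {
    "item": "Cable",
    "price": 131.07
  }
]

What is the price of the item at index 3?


Array index 3 -> RAM
price = 183.2

ANSWER: 183.2


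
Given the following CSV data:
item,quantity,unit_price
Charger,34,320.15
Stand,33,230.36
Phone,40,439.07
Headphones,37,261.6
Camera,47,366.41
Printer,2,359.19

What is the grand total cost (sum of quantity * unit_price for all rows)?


Computing row totals:
  Charger: 34 * 320.15 = 10885.1
  Stand: 33 * 230.36 = 7601.88
  Phone: 40 * 439.07 = 17562.8
  Headphones: 37 * 261.6 = 9679.2
  Camera: 47 * 366.41 = 17221.27
  Printer: 2 * 359.19 = 718.38
Grand total = 10885.1 + 7601.88 + 17562.8 + 9679.2 + 17221.27 + 718.38 = 63668.63

ANSWER: 63668.63


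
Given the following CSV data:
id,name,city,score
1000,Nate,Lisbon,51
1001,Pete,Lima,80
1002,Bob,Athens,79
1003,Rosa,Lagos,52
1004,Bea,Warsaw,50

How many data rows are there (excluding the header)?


Counting rows (excluding header):
Header: id,name,city,score
Data rows: 5

ANSWER: 5


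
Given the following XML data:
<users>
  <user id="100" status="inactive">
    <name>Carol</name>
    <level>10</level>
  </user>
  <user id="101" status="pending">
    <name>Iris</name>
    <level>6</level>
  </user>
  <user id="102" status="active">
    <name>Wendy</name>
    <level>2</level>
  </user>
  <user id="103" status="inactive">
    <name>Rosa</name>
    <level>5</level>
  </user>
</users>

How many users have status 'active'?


Counting users with status='active':
  Wendy (id=102) -> MATCH
Count: 1

ANSWER: 1


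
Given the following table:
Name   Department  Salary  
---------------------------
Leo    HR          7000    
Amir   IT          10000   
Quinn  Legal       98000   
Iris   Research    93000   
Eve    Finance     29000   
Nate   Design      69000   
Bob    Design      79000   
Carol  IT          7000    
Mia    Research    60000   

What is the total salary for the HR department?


HR department members:
  Leo: 7000
Total = 7000 = 7000

ANSWER: 7000


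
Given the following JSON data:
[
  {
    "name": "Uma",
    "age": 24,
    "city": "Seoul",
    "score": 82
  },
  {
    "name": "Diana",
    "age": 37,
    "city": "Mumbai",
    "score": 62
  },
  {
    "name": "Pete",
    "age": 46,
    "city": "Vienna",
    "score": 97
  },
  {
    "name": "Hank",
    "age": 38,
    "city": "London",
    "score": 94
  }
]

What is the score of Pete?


Looking up record where name = Pete
Record index: 2
Field 'score' = 97

ANSWER: 97


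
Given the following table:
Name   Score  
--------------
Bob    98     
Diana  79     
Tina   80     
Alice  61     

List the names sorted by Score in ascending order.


Sorting by Score (ascending):
  Alice: 61
  Diana: 79
  Tina: 80
  Bob: 98


ANSWER: Alice, Diana, Tina, Bob


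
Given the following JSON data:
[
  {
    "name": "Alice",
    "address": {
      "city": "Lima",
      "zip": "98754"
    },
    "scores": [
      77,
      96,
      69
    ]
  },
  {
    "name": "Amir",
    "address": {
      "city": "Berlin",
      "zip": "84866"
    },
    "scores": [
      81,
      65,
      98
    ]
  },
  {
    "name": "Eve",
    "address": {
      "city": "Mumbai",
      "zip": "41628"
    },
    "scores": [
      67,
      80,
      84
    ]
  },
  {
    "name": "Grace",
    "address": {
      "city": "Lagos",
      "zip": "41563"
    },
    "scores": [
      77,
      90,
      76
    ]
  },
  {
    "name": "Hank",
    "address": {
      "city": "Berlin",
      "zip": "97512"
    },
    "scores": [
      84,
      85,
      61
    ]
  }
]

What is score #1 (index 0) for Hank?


Path: records[4].scores[0]
Value: 84

ANSWER: 84


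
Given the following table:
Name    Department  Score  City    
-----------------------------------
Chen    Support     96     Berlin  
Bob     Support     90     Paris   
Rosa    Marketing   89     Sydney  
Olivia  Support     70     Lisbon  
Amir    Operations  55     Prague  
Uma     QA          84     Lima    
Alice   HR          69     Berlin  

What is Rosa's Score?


Row 3: Rosa
Score = 89

ANSWER: 89


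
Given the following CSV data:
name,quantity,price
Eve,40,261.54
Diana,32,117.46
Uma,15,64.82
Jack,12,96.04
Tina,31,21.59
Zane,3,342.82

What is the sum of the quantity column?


Values in 'quantity' column:
  Row 1: 40
  Row 2: 32
  Row 3: 15
  Row 4: 12
  Row 5: 31
  Row 6: 3
Sum = 40 + 32 + 15 + 12 + 31 + 3 = 133

ANSWER: 133


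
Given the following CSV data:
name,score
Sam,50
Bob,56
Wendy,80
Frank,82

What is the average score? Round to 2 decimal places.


Scores: 50, 56, 80, 82
Sum = 268
Count = 4
Average = 268 / 4 = 67.00

ANSWER: 67.00


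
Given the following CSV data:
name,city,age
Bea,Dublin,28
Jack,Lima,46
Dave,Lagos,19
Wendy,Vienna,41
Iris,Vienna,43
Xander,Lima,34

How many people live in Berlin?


Scanning city column for 'Berlin':
Total matches: 0

ANSWER: 0


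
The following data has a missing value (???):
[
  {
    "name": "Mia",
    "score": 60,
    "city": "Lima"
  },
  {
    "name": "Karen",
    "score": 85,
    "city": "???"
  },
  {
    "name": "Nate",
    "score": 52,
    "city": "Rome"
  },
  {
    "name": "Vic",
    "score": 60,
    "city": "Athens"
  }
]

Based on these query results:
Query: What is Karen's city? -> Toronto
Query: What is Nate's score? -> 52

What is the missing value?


The missing value is Karen's city
From query: Karen's city = Toronto

ANSWER: Toronto


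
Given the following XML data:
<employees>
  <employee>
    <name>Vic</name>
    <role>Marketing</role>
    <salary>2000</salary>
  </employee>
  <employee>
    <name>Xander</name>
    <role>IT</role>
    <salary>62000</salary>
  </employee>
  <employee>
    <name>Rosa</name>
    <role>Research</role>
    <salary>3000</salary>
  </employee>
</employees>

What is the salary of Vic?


Searching for <employee> with <name>Vic</name>
Found at position 1
<salary>2000</salary>

ANSWER: 2000


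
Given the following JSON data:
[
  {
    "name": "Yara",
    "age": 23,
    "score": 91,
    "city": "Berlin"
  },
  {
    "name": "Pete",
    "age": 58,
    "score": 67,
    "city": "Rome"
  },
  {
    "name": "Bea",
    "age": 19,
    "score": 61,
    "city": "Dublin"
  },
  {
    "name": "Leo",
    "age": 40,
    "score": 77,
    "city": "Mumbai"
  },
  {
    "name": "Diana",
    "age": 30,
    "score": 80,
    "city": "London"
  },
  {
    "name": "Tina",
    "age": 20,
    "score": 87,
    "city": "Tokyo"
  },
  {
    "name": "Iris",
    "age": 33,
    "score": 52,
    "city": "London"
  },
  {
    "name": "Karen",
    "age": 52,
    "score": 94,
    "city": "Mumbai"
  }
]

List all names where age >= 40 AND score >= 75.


Checking both conditions:
  Yara (age=23, score=91) -> no
  Pete (age=58, score=67) -> no
  Bea (age=19, score=61) -> no
  Leo (age=40, score=77) -> YES
  Diana (age=30, score=80) -> no
  Tina (age=20, score=87) -> no
  Iris (age=33, score=52) -> no
  Karen (age=52, score=94) -> YES


ANSWER: Leo, Karen


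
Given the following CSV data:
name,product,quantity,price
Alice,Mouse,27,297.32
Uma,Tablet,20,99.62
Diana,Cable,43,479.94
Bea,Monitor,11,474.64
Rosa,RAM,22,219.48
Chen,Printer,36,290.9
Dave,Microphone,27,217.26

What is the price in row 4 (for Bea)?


Row 4: Bea
Column 'price' = 474.64

ANSWER: 474.64


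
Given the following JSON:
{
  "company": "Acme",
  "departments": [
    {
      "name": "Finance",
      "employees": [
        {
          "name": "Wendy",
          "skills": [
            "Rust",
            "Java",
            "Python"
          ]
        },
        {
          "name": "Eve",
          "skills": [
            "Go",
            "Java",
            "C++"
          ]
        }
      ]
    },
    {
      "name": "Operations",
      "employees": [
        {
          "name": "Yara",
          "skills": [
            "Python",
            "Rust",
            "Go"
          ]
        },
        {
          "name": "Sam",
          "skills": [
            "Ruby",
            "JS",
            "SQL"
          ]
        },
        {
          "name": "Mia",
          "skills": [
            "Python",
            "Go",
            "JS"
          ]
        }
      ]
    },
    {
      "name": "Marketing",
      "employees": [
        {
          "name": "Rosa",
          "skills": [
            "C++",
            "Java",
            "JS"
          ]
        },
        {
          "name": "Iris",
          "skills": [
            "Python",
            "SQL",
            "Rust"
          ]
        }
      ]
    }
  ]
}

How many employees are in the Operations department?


Path: departments[1].employees
Count: 3

ANSWER: 3


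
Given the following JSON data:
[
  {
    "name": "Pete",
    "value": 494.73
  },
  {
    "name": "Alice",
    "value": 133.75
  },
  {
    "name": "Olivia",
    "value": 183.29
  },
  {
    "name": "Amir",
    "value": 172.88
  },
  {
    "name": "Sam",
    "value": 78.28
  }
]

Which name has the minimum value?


Comparing values:
  Pete: 494.73
  Alice: 133.75
  Olivia: 183.29
  Amir: 172.88
  Sam: 78.28
Minimum: Sam (78.28)

ANSWER: Sam


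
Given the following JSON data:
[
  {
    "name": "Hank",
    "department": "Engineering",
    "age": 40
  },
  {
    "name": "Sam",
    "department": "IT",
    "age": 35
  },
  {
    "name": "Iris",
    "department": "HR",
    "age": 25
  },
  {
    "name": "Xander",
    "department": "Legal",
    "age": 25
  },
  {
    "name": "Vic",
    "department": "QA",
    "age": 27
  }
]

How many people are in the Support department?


Scanning records for department = Support
  No matches found
Count: 0

ANSWER: 0


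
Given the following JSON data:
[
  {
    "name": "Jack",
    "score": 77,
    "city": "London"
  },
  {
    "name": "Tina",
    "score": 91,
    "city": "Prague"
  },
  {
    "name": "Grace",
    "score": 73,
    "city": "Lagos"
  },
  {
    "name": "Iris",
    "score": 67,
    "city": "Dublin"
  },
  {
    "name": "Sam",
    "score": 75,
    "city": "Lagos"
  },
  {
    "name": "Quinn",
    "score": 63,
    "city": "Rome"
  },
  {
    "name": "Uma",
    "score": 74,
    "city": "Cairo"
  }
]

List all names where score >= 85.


Filtering records where score >= 85:
  Jack (score=77) -> no
  Tina (score=91) -> YES
  Grace (score=73) -> no
  Iris (score=67) -> no
  Sam (score=75) -> no
  Quinn (score=63) -> no
  Uma (score=74) -> no


ANSWER: Tina


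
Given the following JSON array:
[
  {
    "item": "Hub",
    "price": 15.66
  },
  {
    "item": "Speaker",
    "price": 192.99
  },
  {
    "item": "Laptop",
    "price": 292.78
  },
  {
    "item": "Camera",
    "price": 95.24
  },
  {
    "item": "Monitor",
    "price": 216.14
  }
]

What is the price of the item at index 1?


Array index 1 -> Speaker
price = 192.99

ANSWER: 192.99


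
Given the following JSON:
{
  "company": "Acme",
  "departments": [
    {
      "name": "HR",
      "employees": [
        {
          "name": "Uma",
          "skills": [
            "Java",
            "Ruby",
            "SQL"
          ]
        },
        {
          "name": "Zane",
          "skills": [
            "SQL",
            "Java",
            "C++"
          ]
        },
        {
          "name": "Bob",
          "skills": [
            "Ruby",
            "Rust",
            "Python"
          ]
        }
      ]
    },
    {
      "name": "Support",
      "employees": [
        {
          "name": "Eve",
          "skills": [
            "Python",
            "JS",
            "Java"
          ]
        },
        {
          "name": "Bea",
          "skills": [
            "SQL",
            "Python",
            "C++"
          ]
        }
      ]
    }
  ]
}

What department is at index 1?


Path: departments[1].name
Value: Support

ANSWER: Support


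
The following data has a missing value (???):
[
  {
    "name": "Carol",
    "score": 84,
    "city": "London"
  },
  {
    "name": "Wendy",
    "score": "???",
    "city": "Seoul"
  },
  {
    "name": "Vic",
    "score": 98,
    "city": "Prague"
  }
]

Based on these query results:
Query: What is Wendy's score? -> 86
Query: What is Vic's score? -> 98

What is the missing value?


The missing value is Wendy's score
From query: Wendy's score = 86

ANSWER: 86


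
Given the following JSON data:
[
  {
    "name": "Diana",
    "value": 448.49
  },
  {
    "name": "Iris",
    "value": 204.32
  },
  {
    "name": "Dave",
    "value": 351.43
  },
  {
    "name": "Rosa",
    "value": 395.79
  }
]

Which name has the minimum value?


Comparing values:
  Diana: 448.49
  Iris: 204.32
  Dave: 351.43
  Rosa: 395.79
Minimum: Iris (204.32)

ANSWER: Iris


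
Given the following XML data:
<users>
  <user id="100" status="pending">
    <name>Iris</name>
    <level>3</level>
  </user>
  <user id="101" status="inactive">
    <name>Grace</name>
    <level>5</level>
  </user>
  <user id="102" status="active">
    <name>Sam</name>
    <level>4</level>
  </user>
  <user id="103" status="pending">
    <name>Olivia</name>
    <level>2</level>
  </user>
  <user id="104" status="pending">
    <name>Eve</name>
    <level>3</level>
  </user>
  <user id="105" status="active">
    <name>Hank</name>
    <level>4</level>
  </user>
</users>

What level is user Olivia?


Finding user: Olivia
<level>2</level>

ANSWER: 2


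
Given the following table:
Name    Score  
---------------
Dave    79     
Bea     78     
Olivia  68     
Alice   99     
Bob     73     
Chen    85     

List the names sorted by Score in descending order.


Sorting by Score (descending):
  Alice: 99
  Chen: 85
  Dave: 79
  Bea: 78
  Bob: 73
  Olivia: 68


ANSWER: Alice, Chen, Dave, Bea, Bob, Olivia


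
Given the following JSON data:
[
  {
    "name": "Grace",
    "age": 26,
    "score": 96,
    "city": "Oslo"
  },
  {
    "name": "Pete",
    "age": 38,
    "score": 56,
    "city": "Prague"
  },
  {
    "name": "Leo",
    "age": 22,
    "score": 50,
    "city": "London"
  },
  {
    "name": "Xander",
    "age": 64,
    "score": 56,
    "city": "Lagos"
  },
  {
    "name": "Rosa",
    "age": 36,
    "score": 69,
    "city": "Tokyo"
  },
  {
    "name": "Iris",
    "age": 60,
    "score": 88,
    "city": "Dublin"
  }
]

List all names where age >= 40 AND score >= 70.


Checking both conditions:
  Grace (age=26, score=96) -> no
  Pete (age=38, score=56) -> no
  Leo (age=22, score=50) -> no
  Xander (age=64, score=56) -> no
  Rosa (age=36, score=69) -> no
  Iris (age=60, score=88) -> YES


ANSWER: Iris


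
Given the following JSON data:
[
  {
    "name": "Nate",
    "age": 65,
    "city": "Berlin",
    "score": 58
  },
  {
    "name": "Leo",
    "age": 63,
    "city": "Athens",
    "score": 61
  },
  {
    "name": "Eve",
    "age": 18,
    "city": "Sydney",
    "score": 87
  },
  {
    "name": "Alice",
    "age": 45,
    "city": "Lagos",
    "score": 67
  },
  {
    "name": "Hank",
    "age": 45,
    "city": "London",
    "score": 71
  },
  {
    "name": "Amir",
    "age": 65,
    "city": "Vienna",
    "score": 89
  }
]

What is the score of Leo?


Looking up record where name = Leo
Record index: 1
Field 'score' = 61

ANSWER: 61


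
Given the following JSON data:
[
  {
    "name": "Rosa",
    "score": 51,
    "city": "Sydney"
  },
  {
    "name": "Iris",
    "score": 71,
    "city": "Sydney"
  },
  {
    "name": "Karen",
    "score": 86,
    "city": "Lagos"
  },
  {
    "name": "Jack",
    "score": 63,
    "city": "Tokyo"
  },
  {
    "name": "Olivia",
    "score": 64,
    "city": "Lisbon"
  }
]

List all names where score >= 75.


Filtering records where score >= 75:
  Rosa (score=51) -> no
  Iris (score=71) -> no
  Karen (score=86) -> YES
  Jack (score=63) -> no
  Olivia (score=64) -> no


ANSWER: Karen


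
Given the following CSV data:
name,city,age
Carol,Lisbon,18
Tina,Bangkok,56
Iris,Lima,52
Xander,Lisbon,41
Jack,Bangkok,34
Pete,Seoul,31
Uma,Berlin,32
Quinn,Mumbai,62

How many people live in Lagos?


Scanning city column for 'Lagos':
Total matches: 0

ANSWER: 0


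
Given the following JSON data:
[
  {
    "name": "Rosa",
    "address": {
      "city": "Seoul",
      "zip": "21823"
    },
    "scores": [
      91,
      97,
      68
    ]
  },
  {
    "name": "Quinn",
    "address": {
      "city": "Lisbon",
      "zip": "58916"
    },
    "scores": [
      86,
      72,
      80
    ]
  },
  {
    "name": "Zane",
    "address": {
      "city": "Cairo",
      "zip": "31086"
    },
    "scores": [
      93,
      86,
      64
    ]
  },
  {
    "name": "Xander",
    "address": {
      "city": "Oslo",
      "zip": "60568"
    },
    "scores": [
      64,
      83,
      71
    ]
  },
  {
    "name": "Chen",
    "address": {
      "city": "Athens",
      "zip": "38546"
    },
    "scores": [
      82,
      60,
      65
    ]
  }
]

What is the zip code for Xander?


Path: records[3].address.zip
Value: 60568

ANSWER: 60568


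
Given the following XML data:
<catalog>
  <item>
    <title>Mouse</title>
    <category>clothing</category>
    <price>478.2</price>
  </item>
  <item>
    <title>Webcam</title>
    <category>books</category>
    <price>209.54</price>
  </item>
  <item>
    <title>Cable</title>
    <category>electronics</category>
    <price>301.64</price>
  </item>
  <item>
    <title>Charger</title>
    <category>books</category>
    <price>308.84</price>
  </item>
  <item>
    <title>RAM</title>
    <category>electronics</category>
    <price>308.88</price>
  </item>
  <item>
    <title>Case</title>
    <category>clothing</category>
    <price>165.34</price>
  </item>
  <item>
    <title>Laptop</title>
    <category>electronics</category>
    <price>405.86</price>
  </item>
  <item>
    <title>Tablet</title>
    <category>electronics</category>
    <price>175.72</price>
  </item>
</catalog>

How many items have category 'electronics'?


Scanning <item> elements for <category>electronics</category>:
  Item 3: Cable -> MATCH
  Item 5: RAM -> MATCH
  Item 7: Laptop -> MATCH
  Item 8: Tablet -> MATCH
Count: 4

ANSWER: 4


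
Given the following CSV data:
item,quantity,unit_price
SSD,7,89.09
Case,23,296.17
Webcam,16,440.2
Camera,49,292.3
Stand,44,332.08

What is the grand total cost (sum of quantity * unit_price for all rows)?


Computing row totals:
  SSD: 7 * 89.09 = 623.63
  Case: 23 * 296.17 = 6811.91
  Webcam: 16 * 440.2 = 7043.2
  Camera: 49 * 292.3 = 14322.7
  Stand: 44 * 332.08 = 14611.52
Grand total = 623.63 + 6811.91 + 7043.2 + 14322.7 + 14611.52 = 43412.96

ANSWER: 43412.96


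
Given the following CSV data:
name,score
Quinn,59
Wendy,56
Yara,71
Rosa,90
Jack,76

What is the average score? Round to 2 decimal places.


Scores: 59, 56, 71, 90, 76
Sum = 352
Count = 5
Average = 352 / 5 = 70.40

ANSWER: 70.40


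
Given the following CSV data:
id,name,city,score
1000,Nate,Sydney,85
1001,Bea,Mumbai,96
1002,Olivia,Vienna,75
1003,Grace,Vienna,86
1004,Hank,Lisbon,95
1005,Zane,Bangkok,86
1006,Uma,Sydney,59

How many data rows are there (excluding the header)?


Counting rows (excluding header):
Header: id,name,city,score
Data rows: 7

ANSWER: 7


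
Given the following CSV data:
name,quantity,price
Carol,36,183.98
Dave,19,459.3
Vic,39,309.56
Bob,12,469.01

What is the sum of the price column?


Values in 'price' column:
  Row 1: 183.98
  Row 2: 459.3
  Row 3: 309.56
  Row 4: 469.01
Sum = 183.98 + 459.3 + 309.56 + 469.01 = 1421.85

ANSWER: 1421.85


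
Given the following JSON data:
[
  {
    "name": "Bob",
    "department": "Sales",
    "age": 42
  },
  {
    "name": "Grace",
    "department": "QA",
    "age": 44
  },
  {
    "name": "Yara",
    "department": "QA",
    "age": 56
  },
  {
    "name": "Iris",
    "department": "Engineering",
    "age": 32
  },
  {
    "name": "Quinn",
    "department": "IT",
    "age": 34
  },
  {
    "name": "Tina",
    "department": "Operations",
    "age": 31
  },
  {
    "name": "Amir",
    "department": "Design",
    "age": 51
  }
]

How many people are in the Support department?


Scanning records for department = Support
  No matches found
Count: 0

ANSWER: 0


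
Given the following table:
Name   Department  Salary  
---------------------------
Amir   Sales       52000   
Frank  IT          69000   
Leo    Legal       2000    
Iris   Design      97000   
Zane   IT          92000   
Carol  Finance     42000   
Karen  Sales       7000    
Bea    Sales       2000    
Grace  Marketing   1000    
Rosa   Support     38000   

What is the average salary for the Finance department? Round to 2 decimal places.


Finance department members:
  Carol: 42000
Sum = 42000
Count = 1
Average = 42000 / 1 = 42000.00

ANSWER: 42000.00


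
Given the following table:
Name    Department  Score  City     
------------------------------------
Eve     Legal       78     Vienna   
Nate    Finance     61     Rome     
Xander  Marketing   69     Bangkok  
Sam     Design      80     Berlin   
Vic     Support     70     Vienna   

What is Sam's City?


Row 4: Sam
City = Berlin

ANSWER: Berlin


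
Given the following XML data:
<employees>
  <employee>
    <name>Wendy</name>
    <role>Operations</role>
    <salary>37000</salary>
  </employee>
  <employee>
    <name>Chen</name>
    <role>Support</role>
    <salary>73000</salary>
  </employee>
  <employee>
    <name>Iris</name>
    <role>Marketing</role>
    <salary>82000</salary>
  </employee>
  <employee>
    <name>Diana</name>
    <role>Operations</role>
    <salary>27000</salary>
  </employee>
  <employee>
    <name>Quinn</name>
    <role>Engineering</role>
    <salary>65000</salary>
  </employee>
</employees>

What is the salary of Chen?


Searching for <employee> with <name>Chen</name>
Found at position 2
<salary>73000</salary>

ANSWER: 73000


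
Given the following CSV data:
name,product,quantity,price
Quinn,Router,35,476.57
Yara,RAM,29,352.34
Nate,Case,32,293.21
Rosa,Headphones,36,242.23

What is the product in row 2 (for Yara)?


Row 2: Yara
Column 'product' = RAM

ANSWER: RAM


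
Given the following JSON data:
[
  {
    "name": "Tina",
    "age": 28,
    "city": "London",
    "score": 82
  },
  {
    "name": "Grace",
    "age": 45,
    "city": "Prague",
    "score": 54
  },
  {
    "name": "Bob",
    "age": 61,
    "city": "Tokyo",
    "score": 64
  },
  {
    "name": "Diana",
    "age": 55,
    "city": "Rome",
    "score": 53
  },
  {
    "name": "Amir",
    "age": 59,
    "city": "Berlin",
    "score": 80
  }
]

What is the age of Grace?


Looking up record where name = Grace
Record index: 1
Field 'age' = 45

ANSWER: 45


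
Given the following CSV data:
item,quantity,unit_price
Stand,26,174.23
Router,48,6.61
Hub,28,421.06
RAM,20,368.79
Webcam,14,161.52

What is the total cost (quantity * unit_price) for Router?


Row: Router
quantity = 48
unit_price = 6.61
total = 48 * 6.61 = 317.28

ANSWER: 317.28


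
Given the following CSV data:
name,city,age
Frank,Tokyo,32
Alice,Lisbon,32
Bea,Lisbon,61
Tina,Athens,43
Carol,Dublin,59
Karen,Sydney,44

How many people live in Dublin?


Scanning city column for 'Dublin':
  Row 5: Carol -> MATCH
Total matches: 1

ANSWER: 1


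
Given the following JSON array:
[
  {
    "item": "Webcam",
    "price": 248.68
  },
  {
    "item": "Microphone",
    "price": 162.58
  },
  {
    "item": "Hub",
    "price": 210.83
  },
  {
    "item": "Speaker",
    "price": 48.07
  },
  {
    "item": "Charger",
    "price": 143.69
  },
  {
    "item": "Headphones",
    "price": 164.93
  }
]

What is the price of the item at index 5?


Array index 5 -> Headphones
price = 164.93

ANSWER: 164.93


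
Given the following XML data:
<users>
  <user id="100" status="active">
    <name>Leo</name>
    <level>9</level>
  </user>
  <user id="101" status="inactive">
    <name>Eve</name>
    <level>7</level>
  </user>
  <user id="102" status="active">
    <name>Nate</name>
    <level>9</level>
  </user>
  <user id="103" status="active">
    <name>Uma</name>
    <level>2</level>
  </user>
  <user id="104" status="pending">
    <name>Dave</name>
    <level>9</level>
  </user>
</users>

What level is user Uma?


Finding user: Uma
<level>2</level>

ANSWER: 2


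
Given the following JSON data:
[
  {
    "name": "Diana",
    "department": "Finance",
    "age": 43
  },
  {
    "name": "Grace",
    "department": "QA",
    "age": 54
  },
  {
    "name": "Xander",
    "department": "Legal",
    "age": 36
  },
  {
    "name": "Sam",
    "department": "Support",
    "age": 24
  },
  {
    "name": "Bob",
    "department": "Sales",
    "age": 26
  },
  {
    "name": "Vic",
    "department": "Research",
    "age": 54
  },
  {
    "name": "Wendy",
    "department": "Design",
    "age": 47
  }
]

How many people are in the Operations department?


Scanning records for department = Operations
  No matches found
Count: 0

ANSWER: 0


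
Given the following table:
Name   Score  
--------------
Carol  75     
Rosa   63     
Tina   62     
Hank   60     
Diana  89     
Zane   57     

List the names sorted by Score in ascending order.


Sorting by Score (ascending):
  Zane: 57
  Hank: 60
  Tina: 62
  Rosa: 63
  Carol: 75
  Diana: 89


ANSWER: Zane, Hank, Tina, Rosa, Carol, Diana


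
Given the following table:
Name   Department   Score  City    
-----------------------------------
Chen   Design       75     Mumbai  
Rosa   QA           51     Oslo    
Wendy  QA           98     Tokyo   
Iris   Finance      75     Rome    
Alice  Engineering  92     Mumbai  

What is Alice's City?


Row 5: Alice
City = Mumbai

ANSWER: Mumbai


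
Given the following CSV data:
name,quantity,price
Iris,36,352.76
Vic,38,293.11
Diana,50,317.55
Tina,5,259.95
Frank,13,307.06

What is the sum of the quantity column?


Values in 'quantity' column:
  Row 1: 36
  Row 2: 38
  Row 3: 50
  Row 4: 5
  Row 5: 13
Sum = 36 + 38 + 50 + 5 + 13 = 142

ANSWER: 142


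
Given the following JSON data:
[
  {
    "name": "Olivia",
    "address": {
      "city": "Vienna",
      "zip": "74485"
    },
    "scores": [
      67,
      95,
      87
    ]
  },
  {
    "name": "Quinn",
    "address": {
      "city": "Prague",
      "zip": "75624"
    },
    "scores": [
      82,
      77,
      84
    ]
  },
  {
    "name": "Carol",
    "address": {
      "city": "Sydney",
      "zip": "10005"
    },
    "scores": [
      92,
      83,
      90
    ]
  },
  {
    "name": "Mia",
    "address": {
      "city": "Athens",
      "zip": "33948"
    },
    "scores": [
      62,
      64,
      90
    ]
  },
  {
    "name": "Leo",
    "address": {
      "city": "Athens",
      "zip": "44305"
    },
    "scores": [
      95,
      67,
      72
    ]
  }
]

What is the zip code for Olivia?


Path: records[0].address.zip
Value: 74485

ANSWER: 74485


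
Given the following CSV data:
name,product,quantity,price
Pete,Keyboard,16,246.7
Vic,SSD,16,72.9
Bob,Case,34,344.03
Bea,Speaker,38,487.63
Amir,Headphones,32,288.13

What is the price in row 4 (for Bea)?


Row 4: Bea
Column 'price' = 487.63

ANSWER: 487.63


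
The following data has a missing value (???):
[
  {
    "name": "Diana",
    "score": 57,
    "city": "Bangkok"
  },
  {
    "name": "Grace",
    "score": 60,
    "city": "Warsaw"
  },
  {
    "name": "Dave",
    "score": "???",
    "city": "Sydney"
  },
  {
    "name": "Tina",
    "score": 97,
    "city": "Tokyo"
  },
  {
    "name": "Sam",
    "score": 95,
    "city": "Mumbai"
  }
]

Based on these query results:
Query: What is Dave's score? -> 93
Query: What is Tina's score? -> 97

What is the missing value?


The missing value is Dave's score
From query: Dave's score = 93

ANSWER: 93


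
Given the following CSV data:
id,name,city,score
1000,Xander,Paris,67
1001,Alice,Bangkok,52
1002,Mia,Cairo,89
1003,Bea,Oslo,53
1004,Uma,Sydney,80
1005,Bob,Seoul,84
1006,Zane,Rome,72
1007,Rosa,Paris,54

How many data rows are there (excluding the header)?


Counting rows (excluding header):
Header: id,name,city,score
Data rows: 8

ANSWER: 8


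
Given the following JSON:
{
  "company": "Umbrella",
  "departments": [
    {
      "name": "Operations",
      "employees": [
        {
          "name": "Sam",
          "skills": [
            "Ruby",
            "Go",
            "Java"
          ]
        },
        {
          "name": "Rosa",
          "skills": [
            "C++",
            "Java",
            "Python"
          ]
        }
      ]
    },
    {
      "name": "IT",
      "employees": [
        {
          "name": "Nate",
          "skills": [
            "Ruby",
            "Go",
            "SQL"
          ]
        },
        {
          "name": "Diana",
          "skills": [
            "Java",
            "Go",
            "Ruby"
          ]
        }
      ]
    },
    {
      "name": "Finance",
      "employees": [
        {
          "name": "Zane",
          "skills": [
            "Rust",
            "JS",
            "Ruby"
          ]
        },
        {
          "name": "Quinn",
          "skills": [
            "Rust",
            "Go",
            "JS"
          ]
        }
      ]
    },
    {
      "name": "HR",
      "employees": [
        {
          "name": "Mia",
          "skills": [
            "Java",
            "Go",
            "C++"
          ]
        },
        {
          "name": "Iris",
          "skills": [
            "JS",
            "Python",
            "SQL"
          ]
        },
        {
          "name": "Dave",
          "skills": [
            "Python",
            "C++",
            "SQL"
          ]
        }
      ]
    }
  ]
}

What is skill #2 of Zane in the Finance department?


Path: departments[2].employees[0].skills[1]
Value: JS

ANSWER: JS


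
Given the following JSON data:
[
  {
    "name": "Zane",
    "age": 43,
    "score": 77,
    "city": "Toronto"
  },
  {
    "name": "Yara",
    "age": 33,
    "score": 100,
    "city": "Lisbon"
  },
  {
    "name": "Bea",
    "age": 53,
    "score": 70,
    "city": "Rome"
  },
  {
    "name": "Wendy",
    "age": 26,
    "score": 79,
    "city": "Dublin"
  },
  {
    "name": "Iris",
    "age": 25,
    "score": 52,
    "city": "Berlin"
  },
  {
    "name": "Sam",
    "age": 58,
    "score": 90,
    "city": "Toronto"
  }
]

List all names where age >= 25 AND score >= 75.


Checking both conditions:
  Zane (age=43, score=77) -> YES
  Yara (age=33, score=100) -> YES
  Bea (age=53, score=70) -> no
  Wendy (age=26, score=79) -> YES
  Iris (age=25, score=52) -> no
  Sam (age=58, score=90) -> YES


ANSWER: Zane, Yara, Wendy, Sam


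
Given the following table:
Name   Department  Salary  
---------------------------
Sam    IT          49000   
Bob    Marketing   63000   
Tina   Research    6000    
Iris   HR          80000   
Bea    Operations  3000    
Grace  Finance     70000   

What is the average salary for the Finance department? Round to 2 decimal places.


Finance department members:
  Grace: 70000
Sum = 70000
Count = 1
Average = 70000 / 1 = 70000.00

ANSWER: 70000.00


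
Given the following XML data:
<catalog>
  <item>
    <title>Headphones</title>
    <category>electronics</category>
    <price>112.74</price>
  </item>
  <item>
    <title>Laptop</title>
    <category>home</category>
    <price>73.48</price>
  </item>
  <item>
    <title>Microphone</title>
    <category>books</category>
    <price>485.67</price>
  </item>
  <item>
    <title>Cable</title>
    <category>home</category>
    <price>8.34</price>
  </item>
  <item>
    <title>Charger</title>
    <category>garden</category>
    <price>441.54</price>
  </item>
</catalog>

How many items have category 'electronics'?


Scanning <item> elements for <category>electronics</category>:
  Item 1: Headphones -> MATCH
Count: 1

ANSWER: 1


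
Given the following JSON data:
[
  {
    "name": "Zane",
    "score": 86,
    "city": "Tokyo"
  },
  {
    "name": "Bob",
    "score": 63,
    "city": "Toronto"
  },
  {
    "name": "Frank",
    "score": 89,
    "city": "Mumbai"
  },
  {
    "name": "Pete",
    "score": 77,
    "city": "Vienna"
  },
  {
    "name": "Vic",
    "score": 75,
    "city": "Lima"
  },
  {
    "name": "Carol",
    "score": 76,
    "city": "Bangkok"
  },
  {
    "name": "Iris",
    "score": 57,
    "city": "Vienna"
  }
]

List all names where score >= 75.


Filtering records where score >= 75:
  Zane (score=86) -> YES
  Bob (score=63) -> no
  Frank (score=89) -> YES
  Pete (score=77) -> YES
  Vic (score=75) -> YES
  Carol (score=76) -> YES
  Iris (score=57) -> no


ANSWER: Zane, Frank, Pete, Vic, Carol


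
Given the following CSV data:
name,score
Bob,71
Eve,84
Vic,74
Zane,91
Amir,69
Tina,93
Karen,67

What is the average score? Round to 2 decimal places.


Scores: 71, 84, 74, 91, 69, 93, 67
Sum = 549
Count = 7
Average = 549 / 7 = 78.43

ANSWER: 78.43


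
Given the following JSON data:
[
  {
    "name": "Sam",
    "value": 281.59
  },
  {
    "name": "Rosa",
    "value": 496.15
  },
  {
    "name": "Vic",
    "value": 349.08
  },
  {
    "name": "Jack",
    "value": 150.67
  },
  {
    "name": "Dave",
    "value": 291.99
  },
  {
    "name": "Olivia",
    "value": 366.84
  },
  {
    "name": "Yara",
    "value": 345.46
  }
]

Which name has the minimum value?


Comparing values:
  Sam: 281.59
  Rosa: 496.15
  Vic: 349.08
  Jack: 150.67
  Dave: 291.99
  Olivia: 366.84
  Yara: 345.46
Minimum: Jack (150.67)

ANSWER: Jack


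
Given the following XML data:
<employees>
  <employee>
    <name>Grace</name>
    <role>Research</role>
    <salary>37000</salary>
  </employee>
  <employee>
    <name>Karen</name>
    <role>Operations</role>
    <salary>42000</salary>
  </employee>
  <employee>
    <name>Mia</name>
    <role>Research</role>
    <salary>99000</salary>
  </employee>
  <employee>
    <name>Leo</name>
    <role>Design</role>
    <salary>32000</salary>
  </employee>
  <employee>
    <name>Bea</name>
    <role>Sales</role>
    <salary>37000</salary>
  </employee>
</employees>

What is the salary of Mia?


Searching for <employee> with <name>Mia</name>
Found at position 3
<salary>99000</salary>

ANSWER: 99000


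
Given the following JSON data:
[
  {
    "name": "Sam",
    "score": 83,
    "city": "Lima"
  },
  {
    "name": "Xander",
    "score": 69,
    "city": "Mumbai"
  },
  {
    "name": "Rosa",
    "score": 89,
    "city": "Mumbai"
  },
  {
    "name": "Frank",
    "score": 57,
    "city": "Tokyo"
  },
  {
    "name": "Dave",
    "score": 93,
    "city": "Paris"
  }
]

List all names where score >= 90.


Filtering records where score >= 90:
  Sam (score=83) -> no
  Xander (score=69) -> no
  Rosa (score=89) -> no
  Frank (score=57) -> no
  Dave (score=93) -> YES


ANSWER: Dave
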